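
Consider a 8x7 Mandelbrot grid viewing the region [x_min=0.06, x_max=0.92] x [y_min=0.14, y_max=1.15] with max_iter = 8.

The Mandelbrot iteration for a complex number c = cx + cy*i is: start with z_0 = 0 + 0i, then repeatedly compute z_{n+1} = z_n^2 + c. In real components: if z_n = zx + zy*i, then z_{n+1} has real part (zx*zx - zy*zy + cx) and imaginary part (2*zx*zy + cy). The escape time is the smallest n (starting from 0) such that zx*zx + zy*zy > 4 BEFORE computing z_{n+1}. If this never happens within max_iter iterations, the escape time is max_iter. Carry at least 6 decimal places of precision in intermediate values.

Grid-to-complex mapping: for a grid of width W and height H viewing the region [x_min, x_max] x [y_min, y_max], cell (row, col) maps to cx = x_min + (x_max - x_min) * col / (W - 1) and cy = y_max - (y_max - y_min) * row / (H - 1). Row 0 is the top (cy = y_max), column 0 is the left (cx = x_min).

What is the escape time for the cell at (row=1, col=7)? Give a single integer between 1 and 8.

Answer: 2

Derivation:
z_0 = 0 + 0i, c = 0.9200 + 0.9817i
Iter 1: z = 0.9200 + 0.9817i, |z|^2 = 1.8101
Iter 2: z = 0.8027 + 2.7879i, |z|^2 = 8.4169
Escaped at iteration 2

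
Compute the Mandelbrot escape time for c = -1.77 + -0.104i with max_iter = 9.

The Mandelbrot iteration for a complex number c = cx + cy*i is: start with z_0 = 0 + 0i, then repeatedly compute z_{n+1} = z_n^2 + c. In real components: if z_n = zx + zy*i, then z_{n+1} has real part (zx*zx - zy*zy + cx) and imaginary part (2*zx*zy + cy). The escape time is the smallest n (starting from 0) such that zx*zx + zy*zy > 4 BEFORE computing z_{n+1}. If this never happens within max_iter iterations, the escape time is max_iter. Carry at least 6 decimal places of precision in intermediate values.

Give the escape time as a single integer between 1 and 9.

z_0 = 0 + 0i, c = -1.7700 + -0.1040i
Iter 1: z = -1.7700 + -0.1040i, |z|^2 = 3.1437
Iter 2: z = 1.3521 + 0.2642i, |z|^2 = 1.8979
Iter 3: z = -0.0116 + 0.6103i, |z|^2 = 0.3726
Iter 4: z = -2.1424 + -0.1182i, |z|^2 = 4.6037
Escaped at iteration 4

Answer: 4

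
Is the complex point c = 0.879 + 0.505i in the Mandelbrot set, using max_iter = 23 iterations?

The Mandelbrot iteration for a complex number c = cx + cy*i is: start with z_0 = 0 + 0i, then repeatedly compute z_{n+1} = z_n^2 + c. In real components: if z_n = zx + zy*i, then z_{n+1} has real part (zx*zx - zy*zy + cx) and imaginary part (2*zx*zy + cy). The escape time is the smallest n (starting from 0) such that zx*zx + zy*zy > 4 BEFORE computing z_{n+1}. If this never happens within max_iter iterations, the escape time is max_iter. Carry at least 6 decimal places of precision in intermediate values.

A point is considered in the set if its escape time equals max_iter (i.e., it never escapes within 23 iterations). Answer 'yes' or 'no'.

Answer: no

Derivation:
z_0 = 0 + 0i, c = 0.8790 + 0.5050i
Iter 1: z = 0.8790 + 0.5050i, |z|^2 = 1.0277
Iter 2: z = 1.3966 + 1.3928i, |z|^2 = 3.8904
Iter 3: z = 0.8897 + 4.3954i, |z|^2 = 20.1109
Escaped at iteration 3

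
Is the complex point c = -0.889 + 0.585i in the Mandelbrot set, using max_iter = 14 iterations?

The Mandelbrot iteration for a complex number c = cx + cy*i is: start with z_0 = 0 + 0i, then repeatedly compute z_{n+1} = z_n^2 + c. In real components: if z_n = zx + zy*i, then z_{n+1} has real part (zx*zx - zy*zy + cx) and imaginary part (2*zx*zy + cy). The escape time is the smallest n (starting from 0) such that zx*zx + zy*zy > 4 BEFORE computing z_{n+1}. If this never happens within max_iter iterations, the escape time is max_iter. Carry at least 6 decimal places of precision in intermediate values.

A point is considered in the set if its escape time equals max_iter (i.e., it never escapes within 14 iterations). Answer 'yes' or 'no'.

Answer: no

Derivation:
z_0 = 0 + 0i, c = -0.8890 + 0.5850i
Iter 1: z = -0.8890 + 0.5850i, |z|^2 = 1.1325
Iter 2: z = -0.4409 + -0.4551i, |z|^2 = 0.4015
Iter 3: z = -0.9017 + 0.9863i, |z|^2 = 1.7860
Iter 4: z = -1.0487 + -1.1939i, |z|^2 = 2.5251
Iter 5: z = -1.2145 + 3.0890i, |z|^2 = 11.0170
Escaped at iteration 5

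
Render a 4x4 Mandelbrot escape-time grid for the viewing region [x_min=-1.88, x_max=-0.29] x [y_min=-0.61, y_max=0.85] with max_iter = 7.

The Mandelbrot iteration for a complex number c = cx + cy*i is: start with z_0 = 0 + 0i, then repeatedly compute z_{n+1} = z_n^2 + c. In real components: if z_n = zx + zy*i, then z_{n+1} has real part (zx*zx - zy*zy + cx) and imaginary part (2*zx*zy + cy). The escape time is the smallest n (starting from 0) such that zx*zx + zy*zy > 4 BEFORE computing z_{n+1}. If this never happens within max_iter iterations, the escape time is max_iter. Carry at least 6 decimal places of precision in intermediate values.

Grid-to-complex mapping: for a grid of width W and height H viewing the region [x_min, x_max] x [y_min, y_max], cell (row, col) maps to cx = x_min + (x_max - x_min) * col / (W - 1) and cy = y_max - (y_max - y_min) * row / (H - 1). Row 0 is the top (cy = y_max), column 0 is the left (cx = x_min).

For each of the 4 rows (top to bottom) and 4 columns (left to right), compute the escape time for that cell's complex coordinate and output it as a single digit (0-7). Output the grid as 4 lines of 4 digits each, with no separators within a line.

Answer: 1347
3677
4777
2357

Derivation:
(row=0, col=0): c = -1.8800 + 0.8500i → escape time 1
(row=0, col=1): c = -1.3500 + 0.8500i → escape time 3
(row=0, col=2): c = -0.8200 + 0.8500i → escape time 4
(row=0, col=3): c = -0.2900 + 0.8500i → escape time 7
(row=1, col=0): c = -1.8800 + 0.3633i → escape time 3
(row=1, col=1): c = -1.3500 + 0.3633i → escape time 6
(row=1, col=2): c = -0.8200 + 0.3633i → escape time 7
(row=1, col=3): c = -0.2900 + 0.3633i → escape time 7
(row=2, col=0): c = -1.8800 + -0.1233i → escape time 4
(row=2, col=1): c = -1.3500 + -0.1233i → escape time 7
(row=2, col=2): c = -0.8200 + -0.1233i → escape time 7
(row=2, col=3): c = -0.2900 + -0.1233i → escape time 7
(row=3, col=0): c = -1.8800 + -0.6100i → escape time 2
(row=3, col=1): c = -1.3500 + -0.6100i → escape time 3
(row=3, col=2): c = -0.8200 + -0.6100i → escape time 5
(row=3, col=3): c = -0.2900 + -0.6100i → escape time 7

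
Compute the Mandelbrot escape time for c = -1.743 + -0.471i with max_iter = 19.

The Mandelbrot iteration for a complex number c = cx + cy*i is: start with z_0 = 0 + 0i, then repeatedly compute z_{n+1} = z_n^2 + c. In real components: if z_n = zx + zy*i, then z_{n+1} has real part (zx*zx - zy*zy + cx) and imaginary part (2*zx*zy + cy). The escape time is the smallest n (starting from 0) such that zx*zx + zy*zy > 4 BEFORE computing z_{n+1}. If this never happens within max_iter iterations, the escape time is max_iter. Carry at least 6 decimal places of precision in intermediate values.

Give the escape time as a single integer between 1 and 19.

Answer: 3

Derivation:
z_0 = 0 + 0i, c = -1.7430 + -0.4710i
Iter 1: z = -1.7430 + -0.4710i, |z|^2 = 3.2599
Iter 2: z = 1.0732 + 1.1709i, |z|^2 = 2.5228
Iter 3: z = -1.9622 + 2.0423i, |z|^2 = 8.0212
Escaped at iteration 3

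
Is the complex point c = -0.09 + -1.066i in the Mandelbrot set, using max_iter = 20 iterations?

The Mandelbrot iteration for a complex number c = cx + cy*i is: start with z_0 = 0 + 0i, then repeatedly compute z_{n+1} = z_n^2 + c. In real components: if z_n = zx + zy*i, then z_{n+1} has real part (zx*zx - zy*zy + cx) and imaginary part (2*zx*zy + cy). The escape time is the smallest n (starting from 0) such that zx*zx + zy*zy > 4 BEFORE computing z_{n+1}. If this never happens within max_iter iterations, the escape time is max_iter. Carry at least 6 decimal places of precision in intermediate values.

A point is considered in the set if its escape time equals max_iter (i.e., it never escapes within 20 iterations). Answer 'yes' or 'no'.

z_0 = 0 + 0i, c = -0.0900 + -1.0660i
Iter 1: z = -0.0900 + -1.0660i, |z|^2 = 1.1445
Iter 2: z = -1.2183 + -0.8741i, |z|^2 = 2.2482
Iter 3: z = 0.6301 + 1.0638i, |z|^2 = 1.5287
Iter 4: z = -0.8247 + 0.2745i, |z|^2 = 0.7555
Iter 5: z = 0.5148 + -1.5188i, |z|^2 = 2.5717
Iter 6: z = -2.1318 + -2.6297i, |z|^2 = 11.4596
Escaped at iteration 6

Answer: no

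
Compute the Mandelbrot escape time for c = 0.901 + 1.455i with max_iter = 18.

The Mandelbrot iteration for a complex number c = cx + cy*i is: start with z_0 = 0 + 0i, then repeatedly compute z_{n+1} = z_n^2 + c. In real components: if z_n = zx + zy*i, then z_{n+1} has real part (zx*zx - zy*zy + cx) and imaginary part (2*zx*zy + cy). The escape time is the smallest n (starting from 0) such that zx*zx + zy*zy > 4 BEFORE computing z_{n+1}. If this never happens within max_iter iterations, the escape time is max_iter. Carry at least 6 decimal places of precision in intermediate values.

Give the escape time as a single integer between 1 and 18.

z_0 = 0 + 0i, c = 0.9010 + 1.4550i
Iter 1: z = 0.9010 + 1.4550i, |z|^2 = 2.9288
Iter 2: z = -0.4042 + 4.0769i, |z|^2 = 16.7846
Escaped at iteration 2

Answer: 2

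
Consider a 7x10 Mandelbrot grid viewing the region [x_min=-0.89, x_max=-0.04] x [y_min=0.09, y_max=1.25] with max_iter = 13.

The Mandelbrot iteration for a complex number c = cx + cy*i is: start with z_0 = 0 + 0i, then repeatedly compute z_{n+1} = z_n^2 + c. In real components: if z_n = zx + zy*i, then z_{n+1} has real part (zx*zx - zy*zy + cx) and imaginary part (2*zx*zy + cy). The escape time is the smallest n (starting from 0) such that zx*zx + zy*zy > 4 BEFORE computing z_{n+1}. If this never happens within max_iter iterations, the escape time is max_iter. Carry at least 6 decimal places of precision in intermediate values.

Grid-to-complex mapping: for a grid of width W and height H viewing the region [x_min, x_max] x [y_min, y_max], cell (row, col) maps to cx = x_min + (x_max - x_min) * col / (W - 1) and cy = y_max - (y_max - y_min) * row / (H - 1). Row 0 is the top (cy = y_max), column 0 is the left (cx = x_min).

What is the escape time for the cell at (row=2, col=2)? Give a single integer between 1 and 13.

Answer: 4

Derivation:
z_0 = 0 + 0i, c = -0.6067 + 0.9922i
Iter 1: z = -0.6067 + 0.9922i, |z|^2 = 1.3525
Iter 2: z = -1.2231 + -0.2117i, |z|^2 = 1.5408
Iter 3: z = 0.8446 + 1.5100i, |z|^2 = 2.9935
Iter 4: z = -2.1736 + 3.5429i, |z|^2 = 17.2763
Escaped at iteration 4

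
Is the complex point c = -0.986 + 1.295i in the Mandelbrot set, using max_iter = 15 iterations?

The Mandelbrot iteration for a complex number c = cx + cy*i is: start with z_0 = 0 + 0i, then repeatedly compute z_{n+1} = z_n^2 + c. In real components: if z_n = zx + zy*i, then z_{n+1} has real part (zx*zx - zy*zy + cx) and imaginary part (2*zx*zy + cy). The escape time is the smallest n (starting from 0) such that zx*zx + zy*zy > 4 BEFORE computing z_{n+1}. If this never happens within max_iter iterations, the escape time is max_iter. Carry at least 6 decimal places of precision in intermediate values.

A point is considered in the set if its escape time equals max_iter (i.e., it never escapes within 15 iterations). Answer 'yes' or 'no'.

Answer: no

Derivation:
z_0 = 0 + 0i, c = -0.9860 + 1.2950i
Iter 1: z = -0.9860 + 1.2950i, |z|^2 = 2.6492
Iter 2: z = -1.6908 + -1.2587i, |z|^2 = 4.4433
Escaped at iteration 2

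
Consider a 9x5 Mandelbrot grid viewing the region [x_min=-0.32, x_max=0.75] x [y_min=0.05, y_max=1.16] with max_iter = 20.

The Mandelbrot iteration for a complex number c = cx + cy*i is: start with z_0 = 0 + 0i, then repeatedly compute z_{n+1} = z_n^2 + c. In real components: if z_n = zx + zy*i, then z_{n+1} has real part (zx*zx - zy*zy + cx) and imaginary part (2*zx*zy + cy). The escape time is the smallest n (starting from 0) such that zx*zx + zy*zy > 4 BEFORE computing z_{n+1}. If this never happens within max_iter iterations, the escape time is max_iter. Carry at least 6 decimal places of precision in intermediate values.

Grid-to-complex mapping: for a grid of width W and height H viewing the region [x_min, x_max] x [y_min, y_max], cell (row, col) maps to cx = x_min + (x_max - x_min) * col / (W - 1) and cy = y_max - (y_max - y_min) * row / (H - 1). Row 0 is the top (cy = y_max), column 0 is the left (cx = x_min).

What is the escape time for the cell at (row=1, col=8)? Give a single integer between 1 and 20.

Answer: 2

Derivation:
z_0 = 0 + 0i, c = 0.7500 + 0.8825i
Iter 1: z = 0.7500 + 0.8825i, |z|^2 = 1.3413
Iter 2: z = 0.5337 + 2.2062i, |z|^2 = 5.1524
Escaped at iteration 2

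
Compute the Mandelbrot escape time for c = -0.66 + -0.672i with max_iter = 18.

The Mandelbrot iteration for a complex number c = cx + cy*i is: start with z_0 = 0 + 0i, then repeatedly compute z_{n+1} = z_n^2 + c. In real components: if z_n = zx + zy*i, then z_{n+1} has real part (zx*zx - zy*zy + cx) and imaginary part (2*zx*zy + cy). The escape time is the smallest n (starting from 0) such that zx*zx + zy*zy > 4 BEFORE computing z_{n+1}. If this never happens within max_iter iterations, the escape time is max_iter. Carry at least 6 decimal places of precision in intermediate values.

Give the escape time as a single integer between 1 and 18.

z_0 = 0 + 0i, c = -0.6600 + -0.6720i
Iter 1: z = -0.6600 + -0.6720i, |z|^2 = 0.8872
Iter 2: z = -0.6760 + 0.2150i, |z|^2 = 0.5032
Iter 3: z = -0.2493 + -0.9627i, |z|^2 = 0.9890
Iter 4: z = -1.5247 + -0.1920i, |z|^2 = 2.3616
Iter 5: z = 1.6278 + -0.0865i, |z|^2 = 2.6573
Iter 6: z = 1.9824 + -0.9536i, |z|^2 = 4.8392
Escaped at iteration 6

Answer: 6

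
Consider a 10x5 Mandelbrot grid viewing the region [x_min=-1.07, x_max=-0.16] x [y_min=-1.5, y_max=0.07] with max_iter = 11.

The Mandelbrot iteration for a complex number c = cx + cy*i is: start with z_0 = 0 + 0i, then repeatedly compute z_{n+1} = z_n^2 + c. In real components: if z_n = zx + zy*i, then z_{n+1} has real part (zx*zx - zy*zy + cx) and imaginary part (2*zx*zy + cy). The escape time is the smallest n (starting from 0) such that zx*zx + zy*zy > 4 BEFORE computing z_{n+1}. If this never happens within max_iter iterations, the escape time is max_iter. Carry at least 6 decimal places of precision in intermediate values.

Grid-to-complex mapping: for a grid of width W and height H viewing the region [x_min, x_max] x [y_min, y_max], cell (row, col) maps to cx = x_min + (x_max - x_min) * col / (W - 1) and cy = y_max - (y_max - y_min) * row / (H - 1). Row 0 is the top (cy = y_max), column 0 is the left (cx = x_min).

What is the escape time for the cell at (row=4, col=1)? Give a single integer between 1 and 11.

z_0 = 0 + 0i, c = -0.9689 + -1.5000i
Iter 1: z = -0.9689 + -1.5000i, |z|^2 = 3.1887
Iter 2: z = -2.2801 + 1.4067i, |z|^2 = 7.1778
Escaped at iteration 2

Answer: 2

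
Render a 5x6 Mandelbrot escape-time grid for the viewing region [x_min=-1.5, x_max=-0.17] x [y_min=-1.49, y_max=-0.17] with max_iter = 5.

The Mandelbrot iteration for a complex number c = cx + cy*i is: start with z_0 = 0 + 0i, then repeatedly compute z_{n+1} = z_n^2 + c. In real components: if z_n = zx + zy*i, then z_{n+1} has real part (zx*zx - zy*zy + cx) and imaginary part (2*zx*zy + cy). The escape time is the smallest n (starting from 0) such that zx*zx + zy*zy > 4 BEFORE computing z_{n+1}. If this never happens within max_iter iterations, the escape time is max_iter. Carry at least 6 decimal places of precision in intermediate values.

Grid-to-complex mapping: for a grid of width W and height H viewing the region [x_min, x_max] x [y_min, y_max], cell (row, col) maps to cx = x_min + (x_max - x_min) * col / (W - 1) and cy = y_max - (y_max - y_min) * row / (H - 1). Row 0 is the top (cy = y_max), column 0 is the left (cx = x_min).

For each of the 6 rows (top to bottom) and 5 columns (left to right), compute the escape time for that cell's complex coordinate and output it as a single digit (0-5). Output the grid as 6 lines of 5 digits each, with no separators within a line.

Answer: 55555
35555
33455
33345
22333
12222

Derivation:
(row=0, col=0): c = -1.5000 + -0.1700i → escape time 5
(row=0, col=1): c = -1.1675 + -0.1700i → escape time 5
(row=0, col=2): c = -0.8350 + -0.1700i → escape time 5
(row=0, col=3): c = -0.5025 + -0.1700i → escape time 5
(row=0, col=4): c = -0.1700 + -0.1700i → escape time 5
(row=1, col=0): c = -1.5000 + -0.4340i → escape time 3
(row=1, col=1): c = -1.1675 + -0.4340i → escape time 5
(row=1, col=2): c = -0.8350 + -0.4340i → escape time 5
(row=1, col=3): c = -0.5025 + -0.4340i → escape time 5
(row=1, col=4): c = -0.1700 + -0.4340i → escape time 5
(row=2, col=0): c = -1.5000 + -0.6980i → escape time 3
(row=2, col=1): c = -1.1675 + -0.6980i → escape time 3
(row=2, col=2): c = -0.8350 + -0.6980i → escape time 4
(row=2, col=3): c = -0.5025 + -0.6980i → escape time 5
(row=2, col=4): c = -0.1700 + -0.6980i → escape time 5
(row=3, col=0): c = -1.5000 + -0.9620i → escape time 3
(row=3, col=1): c = -1.1675 + -0.9620i → escape time 3
(row=3, col=2): c = -0.8350 + -0.9620i → escape time 3
(row=3, col=3): c = -0.5025 + -0.9620i → escape time 4
(row=3, col=4): c = -0.1700 + -0.9620i → escape time 5
(row=4, col=0): c = -1.5000 + -1.2260i → escape time 2
(row=4, col=1): c = -1.1675 + -1.2260i → escape time 2
(row=4, col=2): c = -0.8350 + -1.2260i → escape time 3
(row=4, col=3): c = -0.5025 + -1.2260i → escape time 3
(row=4, col=4): c = -0.1700 + -1.2260i → escape time 3
(row=5, col=0): c = -1.5000 + -1.4900i → escape time 1
(row=5, col=1): c = -1.1675 + -1.4900i → escape time 2
(row=5, col=2): c = -0.8350 + -1.4900i → escape time 2
(row=5, col=3): c = -0.5025 + -1.4900i → escape time 2
(row=5, col=4): c = -0.1700 + -1.4900i → escape time 2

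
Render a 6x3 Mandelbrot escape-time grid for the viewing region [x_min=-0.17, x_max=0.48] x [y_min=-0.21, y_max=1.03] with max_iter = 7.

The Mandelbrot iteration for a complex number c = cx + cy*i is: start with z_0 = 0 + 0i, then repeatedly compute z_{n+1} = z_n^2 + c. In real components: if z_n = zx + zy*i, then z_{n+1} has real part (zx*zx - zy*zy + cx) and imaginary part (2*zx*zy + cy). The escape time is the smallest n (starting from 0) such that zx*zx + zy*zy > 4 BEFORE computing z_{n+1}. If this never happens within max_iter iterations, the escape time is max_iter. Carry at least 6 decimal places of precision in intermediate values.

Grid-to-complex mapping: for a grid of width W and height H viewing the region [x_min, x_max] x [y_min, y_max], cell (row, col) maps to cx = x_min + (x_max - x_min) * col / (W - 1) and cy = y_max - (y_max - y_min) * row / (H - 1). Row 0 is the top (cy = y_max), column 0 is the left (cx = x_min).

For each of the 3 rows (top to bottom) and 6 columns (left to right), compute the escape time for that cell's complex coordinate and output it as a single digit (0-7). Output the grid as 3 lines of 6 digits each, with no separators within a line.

(row=0, col=0): c = -0.1700 + 1.0300i → escape time 7
(row=0, col=1): c = -0.0400 + 1.0300i → escape time 7
(row=0, col=2): c = 0.0900 + 1.0300i → escape time 4
(row=0, col=3): c = 0.2200 + 1.0300i → escape time 4
(row=0, col=4): c = 0.3500 + 1.0300i → escape time 3
(row=0, col=5): c = 0.4800 + 1.0300i → escape time 2
(row=1, col=0): c = -0.1700 + 0.4100i → escape time 7
(row=1, col=1): c = -0.0400 + 0.4100i → escape time 7
(row=1, col=2): c = 0.0900 + 0.4100i → escape time 7
(row=1, col=3): c = 0.2200 + 0.4100i → escape time 7
(row=1, col=4): c = 0.3500 + 0.4100i → escape time 7
(row=1, col=5): c = 0.4800 + 0.4100i → escape time 6
(row=2, col=0): c = -0.1700 + -0.2100i → escape time 7
(row=2, col=1): c = -0.0400 + -0.2100i → escape time 7
(row=2, col=2): c = 0.0900 + -0.2100i → escape time 7
(row=2, col=3): c = 0.2200 + -0.2100i → escape time 7
(row=2, col=4): c = 0.3500 + -0.2100i → escape time 7
(row=2, col=5): c = 0.4800 + -0.2100i → escape time 6

Answer: 774432
777776
777776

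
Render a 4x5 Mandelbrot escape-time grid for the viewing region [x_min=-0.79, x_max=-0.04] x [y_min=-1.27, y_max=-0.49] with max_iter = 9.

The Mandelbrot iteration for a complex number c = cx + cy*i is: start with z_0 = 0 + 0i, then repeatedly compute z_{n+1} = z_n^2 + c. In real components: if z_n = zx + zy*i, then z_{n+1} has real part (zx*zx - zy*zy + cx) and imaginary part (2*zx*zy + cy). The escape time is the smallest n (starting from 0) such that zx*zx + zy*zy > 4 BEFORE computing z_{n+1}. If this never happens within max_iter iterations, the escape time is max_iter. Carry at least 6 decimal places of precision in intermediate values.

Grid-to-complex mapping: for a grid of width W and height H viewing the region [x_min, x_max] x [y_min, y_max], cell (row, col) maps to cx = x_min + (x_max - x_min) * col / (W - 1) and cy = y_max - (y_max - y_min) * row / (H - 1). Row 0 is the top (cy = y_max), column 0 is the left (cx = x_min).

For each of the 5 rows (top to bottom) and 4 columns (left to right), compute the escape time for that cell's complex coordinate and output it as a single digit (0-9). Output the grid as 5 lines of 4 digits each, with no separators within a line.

(row=0, col=0): c = -0.7900 + -0.4900i → escape time 6
(row=0, col=1): c = -0.5400 + -0.4900i → escape time 9
(row=0, col=2): c = -0.2900 + -0.4900i → escape time 9
(row=0, col=3): c = -0.0400 + -0.4900i → escape time 9
(row=1, col=0): c = -0.7900 + -0.6850i → escape time 4
(row=1, col=1): c = -0.5400 + -0.6850i → escape time 9
(row=1, col=2): c = -0.2900 + -0.6850i → escape time 9
(row=1, col=3): c = -0.0400 + -0.6850i → escape time 9
(row=2, col=0): c = -0.7900 + -0.8800i → escape time 4
(row=2, col=1): c = -0.5400 + -0.8800i → escape time 4
(row=2, col=2): c = -0.2900 + -0.8800i → escape time 7
(row=2, col=3): c = -0.0400 + -0.8800i → escape time 9
(row=3, col=0): c = -0.7900 + -1.0750i → escape time 3
(row=3, col=1): c = -0.5400 + -1.0750i → escape time 4
(row=3, col=2): c = -0.2900 + -1.0750i → escape time 5
(row=3, col=3): c = -0.0400 + -1.0750i → escape time 5
(row=4, col=0): c = -0.7900 + -1.2700i → escape time 3
(row=4, col=1): c = -0.5400 + -1.2700i → escape time 3
(row=4, col=2): c = -0.2900 + -1.2700i → escape time 3
(row=4, col=3): c = -0.0400 + -1.2700i → escape time 2

Answer: 6999
4999
4479
3455
3332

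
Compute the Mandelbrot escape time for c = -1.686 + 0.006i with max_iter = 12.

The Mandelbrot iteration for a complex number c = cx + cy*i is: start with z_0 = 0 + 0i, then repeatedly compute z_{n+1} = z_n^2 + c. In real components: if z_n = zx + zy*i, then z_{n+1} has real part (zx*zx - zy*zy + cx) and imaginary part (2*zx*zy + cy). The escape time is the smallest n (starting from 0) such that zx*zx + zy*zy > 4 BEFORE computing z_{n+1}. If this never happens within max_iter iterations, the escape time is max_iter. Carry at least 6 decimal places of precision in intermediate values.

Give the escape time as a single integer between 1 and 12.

z_0 = 0 + 0i, c = -1.6860 + 0.0060i
Iter 1: z = -1.6860 + 0.0060i, |z|^2 = 2.8426
Iter 2: z = 1.1566 + -0.0142i, |z|^2 = 1.3378
Iter 3: z = -0.3486 + -0.0269i, |z|^2 = 0.1222
Iter 4: z = -1.5652 + 0.0248i, |z|^2 = 2.4505
Iter 5: z = 0.7633 + -0.0715i, |z|^2 = 0.5878
Iter 6: z = -1.1085 + -0.1032i, |z|^2 = 1.2394
Iter 7: z = -0.4679 + 0.2348i, |z|^2 = 0.2741
Iter 8: z = -1.5222 + -0.2137i, |z|^2 = 2.3627
Iter 9: z = 0.5853 + 0.6567i, |z|^2 = 0.7738
Iter 10: z = -1.7746 + 0.7747i, |z|^2 = 3.7496
Iter 11: z = 0.8631 + -2.7438i, |z|^2 = 8.2733
Escaped at iteration 11

Answer: 11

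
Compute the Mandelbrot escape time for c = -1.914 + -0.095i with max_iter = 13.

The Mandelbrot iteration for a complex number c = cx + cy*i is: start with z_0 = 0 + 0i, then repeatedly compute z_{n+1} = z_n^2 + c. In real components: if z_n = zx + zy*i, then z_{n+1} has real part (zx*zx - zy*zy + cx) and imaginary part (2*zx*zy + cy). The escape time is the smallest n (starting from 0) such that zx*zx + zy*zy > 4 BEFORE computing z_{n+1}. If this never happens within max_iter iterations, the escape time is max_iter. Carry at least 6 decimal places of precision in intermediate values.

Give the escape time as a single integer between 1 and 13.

Answer: 4

Derivation:
z_0 = 0 + 0i, c = -1.9140 + -0.0950i
Iter 1: z = -1.9140 + -0.0950i, |z|^2 = 3.6724
Iter 2: z = 1.7404 + 0.2687i, |z|^2 = 3.1011
Iter 3: z = 1.0427 + 0.8401i, |z|^2 = 1.7931
Iter 4: z = -1.5326 + 1.6570i, |z|^2 = 5.0946
Escaped at iteration 4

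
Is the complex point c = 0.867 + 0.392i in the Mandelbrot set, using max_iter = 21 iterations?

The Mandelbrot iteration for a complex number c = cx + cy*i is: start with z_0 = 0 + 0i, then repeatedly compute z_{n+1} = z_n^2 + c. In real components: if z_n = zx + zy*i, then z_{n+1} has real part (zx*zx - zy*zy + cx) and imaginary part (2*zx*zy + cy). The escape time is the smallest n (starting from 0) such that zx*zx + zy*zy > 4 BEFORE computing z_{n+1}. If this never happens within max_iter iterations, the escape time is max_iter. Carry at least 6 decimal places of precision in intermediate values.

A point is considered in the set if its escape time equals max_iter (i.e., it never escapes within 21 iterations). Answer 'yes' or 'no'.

z_0 = 0 + 0i, c = 0.8670 + 0.3920i
Iter 1: z = 0.8670 + 0.3920i, |z|^2 = 0.9054
Iter 2: z = 1.4650 + 1.0717i, |z|^2 = 3.2949
Iter 3: z = 1.8647 + 3.5322i, |z|^2 = 15.9537
Escaped at iteration 3

Answer: no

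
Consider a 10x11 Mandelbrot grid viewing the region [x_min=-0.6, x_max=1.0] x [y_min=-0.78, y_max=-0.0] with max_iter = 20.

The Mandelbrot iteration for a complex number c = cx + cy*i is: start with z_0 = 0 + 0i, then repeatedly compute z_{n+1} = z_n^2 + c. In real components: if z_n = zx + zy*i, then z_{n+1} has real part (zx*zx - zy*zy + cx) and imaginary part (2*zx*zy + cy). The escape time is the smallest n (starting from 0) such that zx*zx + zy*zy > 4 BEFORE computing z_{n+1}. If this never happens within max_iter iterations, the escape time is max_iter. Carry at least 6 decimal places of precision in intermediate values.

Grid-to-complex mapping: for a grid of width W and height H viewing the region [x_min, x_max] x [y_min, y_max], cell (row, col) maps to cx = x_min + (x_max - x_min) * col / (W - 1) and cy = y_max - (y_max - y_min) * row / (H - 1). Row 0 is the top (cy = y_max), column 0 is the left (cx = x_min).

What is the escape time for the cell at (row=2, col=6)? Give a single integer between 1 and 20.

z_0 = 0 + 0i, c = 0.4667 + -0.1560i
Iter 1: z = 0.4667 + -0.1560i, |z|^2 = 0.2421
Iter 2: z = 0.6601 + -0.3016i, |z|^2 = 0.5267
Iter 3: z = 0.8114 + -0.5542i, |z|^2 = 0.9656
Iter 4: z = 0.8180 + -1.0554i, |z|^2 = 1.7829
Iter 5: z = 0.0220 + -1.8826i, |z|^2 = 3.5446
Iter 6: z = -3.0770 + -0.2388i, |z|^2 = 9.5249
Escaped at iteration 6

Answer: 6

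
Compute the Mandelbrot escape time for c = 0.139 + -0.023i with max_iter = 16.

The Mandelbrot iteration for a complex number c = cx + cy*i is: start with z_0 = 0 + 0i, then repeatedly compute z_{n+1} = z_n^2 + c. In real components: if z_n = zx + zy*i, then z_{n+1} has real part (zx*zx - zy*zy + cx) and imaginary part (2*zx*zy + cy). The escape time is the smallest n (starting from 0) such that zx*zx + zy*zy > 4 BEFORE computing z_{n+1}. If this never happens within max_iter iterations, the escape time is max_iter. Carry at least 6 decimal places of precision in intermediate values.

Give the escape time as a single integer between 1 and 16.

Answer: 16

Derivation:
z_0 = 0 + 0i, c = 0.1390 + -0.0230i
Iter 1: z = 0.1390 + -0.0230i, |z|^2 = 0.0199
Iter 2: z = 0.1578 + -0.0294i, |z|^2 = 0.0258
Iter 3: z = 0.1630 + -0.0323i, |z|^2 = 0.0276
Iter 4: z = 0.1645 + -0.0335i, |z|^2 = 0.0282
Iter 5: z = 0.1649 + -0.0340i, |z|^2 = 0.0284
Iter 6: z = 0.1650 + -0.0342i, |z|^2 = 0.0284
Iter 7: z = 0.1651 + -0.0343i, |z|^2 = 0.0284
Iter 8: z = 0.1651 + -0.0343i, |z|^2 = 0.0284
Iter 9: z = 0.1651 + -0.0343i, |z|^2 = 0.0284
Iter 10: z = 0.1651 + -0.0343i, |z|^2 = 0.0284
Iter 11: z = 0.1651 + -0.0343i, |z|^2 = 0.0284
Iter 12: z = 0.1651 + -0.0343i, |z|^2 = 0.0284
Iter 13: z = 0.1651 + -0.0343i, |z|^2 = 0.0284
Iter 14: z = 0.1651 + -0.0343i, |z|^2 = 0.0284
Iter 15: z = 0.1651 + -0.0343i, |z|^2 = 0.0284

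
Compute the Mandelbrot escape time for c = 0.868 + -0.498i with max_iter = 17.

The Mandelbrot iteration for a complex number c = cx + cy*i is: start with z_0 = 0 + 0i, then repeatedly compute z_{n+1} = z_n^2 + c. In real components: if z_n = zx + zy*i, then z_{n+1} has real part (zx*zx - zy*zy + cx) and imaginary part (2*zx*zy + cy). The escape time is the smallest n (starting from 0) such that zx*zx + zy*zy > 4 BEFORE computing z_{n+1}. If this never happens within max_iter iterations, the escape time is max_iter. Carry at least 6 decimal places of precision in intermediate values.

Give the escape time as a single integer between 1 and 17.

z_0 = 0 + 0i, c = 0.8680 + -0.4980i
Iter 1: z = 0.8680 + -0.4980i, |z|^2 = 1.0014
Iter 2: z = 1.3734 + -1.3625i, |z|^2 = 3.7428
Iter 3: z = 0.8978 + -4.2406i, |z|^2 = 18.7891
Escaped at iteration 3

Answer: 3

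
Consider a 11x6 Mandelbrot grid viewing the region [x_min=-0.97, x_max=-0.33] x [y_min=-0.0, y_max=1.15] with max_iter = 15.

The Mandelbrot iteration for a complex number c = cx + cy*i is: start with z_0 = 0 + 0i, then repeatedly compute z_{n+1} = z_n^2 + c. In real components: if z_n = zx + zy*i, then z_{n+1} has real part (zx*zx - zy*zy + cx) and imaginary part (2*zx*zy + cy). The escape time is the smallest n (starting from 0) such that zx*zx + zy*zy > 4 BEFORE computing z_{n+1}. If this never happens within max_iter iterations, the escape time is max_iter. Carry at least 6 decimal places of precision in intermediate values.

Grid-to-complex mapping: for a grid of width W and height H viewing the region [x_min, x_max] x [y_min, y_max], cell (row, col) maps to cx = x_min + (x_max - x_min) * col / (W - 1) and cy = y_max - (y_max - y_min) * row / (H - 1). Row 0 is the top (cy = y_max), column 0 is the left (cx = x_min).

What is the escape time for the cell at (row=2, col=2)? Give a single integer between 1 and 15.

Answer: 4

Derivation:
z_0 = 0 + 0i, c = -0.8420 + 0.6900i
Iter 1: z = -0.8420 + 0.6900i, |z|^2 = 1.1851
Iter 2: z = -0.6091 + -0.4720i, |z|^2 = 0.5938
Iter 3: z = -0.6937 + 1.2650i, |z|^2 = 2.0814
Iter 4: z = -1.9609 + -1.0650i, |z|^2 = 4.9796
Escaped at iteration 4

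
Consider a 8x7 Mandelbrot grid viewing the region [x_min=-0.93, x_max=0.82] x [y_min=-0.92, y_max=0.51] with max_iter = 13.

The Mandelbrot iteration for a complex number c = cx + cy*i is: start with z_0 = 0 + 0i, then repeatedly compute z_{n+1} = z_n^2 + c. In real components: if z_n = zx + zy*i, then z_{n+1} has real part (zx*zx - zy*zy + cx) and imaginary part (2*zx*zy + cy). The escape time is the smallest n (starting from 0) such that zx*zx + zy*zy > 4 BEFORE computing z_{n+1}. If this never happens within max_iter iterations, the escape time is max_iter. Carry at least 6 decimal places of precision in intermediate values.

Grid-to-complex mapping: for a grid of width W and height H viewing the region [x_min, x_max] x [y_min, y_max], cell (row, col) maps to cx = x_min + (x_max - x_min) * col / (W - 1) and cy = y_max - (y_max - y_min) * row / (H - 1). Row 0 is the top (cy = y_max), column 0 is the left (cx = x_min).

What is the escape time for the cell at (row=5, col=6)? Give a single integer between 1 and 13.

Answer: 3

Derivation:
z_0 = 0 + 0i, c = 0.5700 + -0.6817i
Iter 1: z = 0.5700 + -0.6817i, |z|^2 = 0.7896
Iter 2: z = 0.4302 + -1.4588i, |z|^2 = 2.3131
Iter 3: z = -1.3729 + -1.9369i, |z|^2 = 5.6364
Escaped at iteration 3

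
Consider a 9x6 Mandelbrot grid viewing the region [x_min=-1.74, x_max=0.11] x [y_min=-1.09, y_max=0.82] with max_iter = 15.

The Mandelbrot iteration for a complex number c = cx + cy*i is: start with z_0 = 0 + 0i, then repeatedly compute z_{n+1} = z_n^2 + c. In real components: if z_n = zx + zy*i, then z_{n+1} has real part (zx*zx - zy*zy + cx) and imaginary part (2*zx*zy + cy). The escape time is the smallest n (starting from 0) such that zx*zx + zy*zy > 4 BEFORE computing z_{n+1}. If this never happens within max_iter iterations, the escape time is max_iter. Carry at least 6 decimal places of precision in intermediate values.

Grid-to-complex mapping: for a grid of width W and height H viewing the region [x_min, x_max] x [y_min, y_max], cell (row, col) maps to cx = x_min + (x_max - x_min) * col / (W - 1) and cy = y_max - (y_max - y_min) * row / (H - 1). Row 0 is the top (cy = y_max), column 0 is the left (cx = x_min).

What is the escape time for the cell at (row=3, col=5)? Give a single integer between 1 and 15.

Answer: 15

Derivation:
z_0 = 0 + 0i, c = -0.5837 + -0.3260i
Iter 1: z = -0.5837 + -0.3260i, |z|^2 = 0.4470
Iter 2: z = -0.3493 + 0.0546i, |z|^2 = 0.1250
Iter 3: z = -0.4647 + -0.3641i, |z|^2 = 0.3486
Iter 4: z = -0.5004 + 0.0125i, |z|^2 = 0.2505
Iter 5: z = -0.3335 + -0.3385i, |z|^2 = 0.2258
Iter 6: z = -0.5871 + -0.1002i, |z|^2 = 0.3547
Iter 7: z = -0.2491 + -0.2083i, |z|^2 = 0.1055
Iter 8: z = -0.5651 + -0.2222i, |z|^2 = 0.3687
Iter 9: z = -0.3138 + -0.0749i, |z|^2 = 0.1041
Iter 10: z = -0.4909 + -0.2790i, |z|^2 = 0.3188
Iter 11: z = -0.4206 + -0.0521i, |z|^2 = 0.1796
Iter 12: z = -0.4095 + -0.2822i, |z|^2 = 0.2474
Iter 13: z = -0.4956 + -0.0949i, |z|^2 = 0.2547
Iter 14: z = -0.3471 + -0.2320i, |z|^2 = 0.1743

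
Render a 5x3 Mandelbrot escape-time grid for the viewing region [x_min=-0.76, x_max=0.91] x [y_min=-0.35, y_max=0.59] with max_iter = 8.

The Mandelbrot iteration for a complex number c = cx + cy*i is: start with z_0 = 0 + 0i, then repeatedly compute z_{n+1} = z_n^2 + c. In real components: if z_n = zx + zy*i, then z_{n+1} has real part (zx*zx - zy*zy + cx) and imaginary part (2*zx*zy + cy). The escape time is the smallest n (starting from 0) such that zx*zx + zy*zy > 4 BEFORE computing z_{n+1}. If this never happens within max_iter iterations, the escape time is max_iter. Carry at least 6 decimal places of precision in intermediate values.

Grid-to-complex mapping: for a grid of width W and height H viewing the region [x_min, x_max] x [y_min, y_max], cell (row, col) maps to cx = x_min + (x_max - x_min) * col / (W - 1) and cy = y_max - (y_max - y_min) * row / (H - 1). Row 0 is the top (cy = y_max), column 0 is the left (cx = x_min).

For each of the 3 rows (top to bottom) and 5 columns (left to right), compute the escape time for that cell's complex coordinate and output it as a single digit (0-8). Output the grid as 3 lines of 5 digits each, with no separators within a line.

(row=0, col=0): c = -0.7600 + 0.5900i → escape time 6
(row=0, col=1): c = -0.3425 + 0.5900i → escape time 8
(row=0, col=2): c = 0.0750 + 0.5900i → escape time 8
(row=0, col=3): c = 0.4925 + 0.5900i → escape time 4
(row=0, col=4): c = 0.9100 + 0.5900i → escape time 2
(row=1, col=0): c = -0.7600 + 0.1200i → escape time 8
(row=1, col=1): c = -0.3425 + 0.1200i → escape time 8
(row=1, col=2): c = 0.0750 + 0.1200i → escape time 8
(row=1, col=3): c = 0.4925 + 0.1200i → escape time 5
(row=1, col=4): c = 0.9100 + 0.1200i → escape time 3
(row=2, col=0): c = -0.7600 + -0.3500i → escape time 8
(row=2, col=1): c = -0.3425 + -0.3500i → escape time 8
(row=2, col=2): c = 0.0750 + -0.3500i → escape time 8
(row=2, col=3): c = 0.4925 + -0.3500i → escape time 6
(row=2, col=4): c = 0.9100 + -0.3500i → escape time 3

Answer: 68842
88853
88863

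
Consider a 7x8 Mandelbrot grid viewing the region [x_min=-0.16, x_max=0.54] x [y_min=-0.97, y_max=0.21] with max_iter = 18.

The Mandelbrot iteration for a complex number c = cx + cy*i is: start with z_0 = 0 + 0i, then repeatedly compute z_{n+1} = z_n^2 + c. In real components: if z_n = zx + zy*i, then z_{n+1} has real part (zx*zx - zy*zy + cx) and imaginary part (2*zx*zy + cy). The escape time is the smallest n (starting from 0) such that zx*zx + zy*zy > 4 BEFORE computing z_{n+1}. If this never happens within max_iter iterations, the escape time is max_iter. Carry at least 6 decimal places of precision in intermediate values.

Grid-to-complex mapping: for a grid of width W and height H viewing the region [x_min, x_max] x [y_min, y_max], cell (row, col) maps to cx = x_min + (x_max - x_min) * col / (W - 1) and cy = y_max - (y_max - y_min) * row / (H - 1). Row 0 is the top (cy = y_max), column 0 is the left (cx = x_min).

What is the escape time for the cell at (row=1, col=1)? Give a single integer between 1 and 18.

z_0 = 0 + 0i, c = -0.0433 + 0.0414i
Iter 1: z = -0.0433 + 0.0414i, |z|^2 = 0.0036
Iter 2: z = -0.0432 + 0.0378i, |z|^2 = 0.0033
Iter 3: z = -0.0429 + 0.0382i, |z|^2 = 0.0033
Iter 4: z = -0.0429 + 0.0382i, |z|^2 = 0.0033
Iter 5: z = -0.0429 + 0.0382i, |z|^2 = 0.0033
Iter 6: z = -0.0429 + 0.0382i, |z|^2 = 0.0033
Iter 7: z = -0.0429 + 0.0382i, |z|^2 = 0.0033
Iter 8: z = -0.0429 + 0.0382i, |z|^2 = 0.0033
Iter 9: z = -0.0429 + 0.0382i, |z|^2 = 0.0033
Iter 10: z = -0.0429 + 0.0382i, |z|^2 = 0.0033
Iter 11: z = -0.0429 + 0.0382i, |z|^2 = 0.0033
Iter 12: z = -0.0429 + 0.0382i, |z|^2 = 0.0033
Iter 13: z = -0.0429 + 0.0382i, |z|^2 = 0.0033
Iter 14: z = -0.0429 + 0.0382i, |z|^2 = 0.0033
Iter 15: z = -0.0429 + 0.0382i, |z|^2 = 0.0033
Iter 16: z = -0.0429 + 0.0382i, |z|^2 = 0.0033
Iter 17: z = -0.0429 + 0.0382i, |z|^2 = 0.0033

Answer: 18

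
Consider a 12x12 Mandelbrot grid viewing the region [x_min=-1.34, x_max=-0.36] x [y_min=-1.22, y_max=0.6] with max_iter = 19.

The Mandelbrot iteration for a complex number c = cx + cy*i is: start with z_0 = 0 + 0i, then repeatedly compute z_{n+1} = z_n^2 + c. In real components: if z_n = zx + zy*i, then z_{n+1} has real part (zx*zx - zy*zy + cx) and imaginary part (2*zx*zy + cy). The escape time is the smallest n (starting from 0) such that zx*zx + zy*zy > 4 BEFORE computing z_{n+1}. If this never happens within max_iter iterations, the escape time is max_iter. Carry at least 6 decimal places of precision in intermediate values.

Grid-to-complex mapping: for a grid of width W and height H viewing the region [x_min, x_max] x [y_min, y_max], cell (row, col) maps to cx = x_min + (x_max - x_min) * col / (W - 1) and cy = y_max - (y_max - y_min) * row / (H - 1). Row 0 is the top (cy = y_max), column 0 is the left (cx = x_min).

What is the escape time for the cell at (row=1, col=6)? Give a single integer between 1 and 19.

Answer: 7

Derivation:
z_0 = 0 + 0i, c = -0.8055 + 0.4345i
Iter 1: z = -0.8055 + 0.4345i, |z|^2 = 0.8376
Iter 2: z = -0.3455 + -0.2655i, |z|^2 = 0.1899
Iter 3: z = -0.7565 + 0.6180i, |z|^2 = 0.9543
Iter 4: z = -0.6150 + -0.5005i, |z|^2 = 0.6288
Iter 5: z = -0.6777 + 1.0502i, |z|^2 = 1.5623
Iter 6: z = -1.4491 + -0.9890i, |z|^2 = 3.0780
Iter 7: z = 0.3164 + 3.3009i, |z|^2 = 10.9959
Escaped at iteration 7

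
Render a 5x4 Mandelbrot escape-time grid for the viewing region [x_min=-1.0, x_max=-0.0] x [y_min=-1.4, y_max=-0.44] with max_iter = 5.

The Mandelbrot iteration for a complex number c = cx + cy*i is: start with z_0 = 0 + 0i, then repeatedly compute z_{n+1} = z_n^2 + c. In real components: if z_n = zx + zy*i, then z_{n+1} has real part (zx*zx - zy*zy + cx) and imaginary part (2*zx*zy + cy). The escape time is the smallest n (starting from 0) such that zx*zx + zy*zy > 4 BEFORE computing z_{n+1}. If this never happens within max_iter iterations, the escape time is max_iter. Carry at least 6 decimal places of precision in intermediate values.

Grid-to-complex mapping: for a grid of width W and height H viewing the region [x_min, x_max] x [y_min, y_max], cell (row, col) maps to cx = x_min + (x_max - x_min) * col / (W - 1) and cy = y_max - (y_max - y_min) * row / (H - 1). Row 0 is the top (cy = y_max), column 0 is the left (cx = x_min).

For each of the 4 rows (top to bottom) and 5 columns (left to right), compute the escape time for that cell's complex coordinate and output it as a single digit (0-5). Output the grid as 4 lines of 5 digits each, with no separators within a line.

(row=0, col=0): c = -1.0000 + -0.4400i → escape time 5
(row=0, col=1): c = -0.7500 + -0.4400i → escape time 5
(row=0, col=2): c = -0.5000 + -0.4400i → escape time 5
(row=0, col=3): c = -0.2500 + -0.4400i → escape time 5
(row=0, col=4): c = 0.0000 + -0.4400i → escape time 5
(row=1, col=0): c = -1.0000 + -0.7600i → escape time 3
(row=1, col=1): c = -0.7500 + -0.7600i → escape time 4
(row=1, col=2): c = -0.5000 + -0.7600i → escape time 5
(row=1, col=3): c = -0.2500 + -0.7600i → escape time 5
(row=1, col=4): c = 0.0000 + -0.7600i → escape time 5
(row=2, col=0): c = -1.0000 + -1.0800i → escape time 3
(row=2, col=1): c = -0.7500 + -1.0800i → escape time 3
(row=2, col=2): c = -0.5000 + -1.0800i → escape time 4
(row=2, col=3): c = -0.2500 + -1.0800i → escape time 5
(row=2, col=4): c = 0.0000 + -1.0800i → escape time 4
(row=3, col=0): c = -1.0000 + -1.4000i → escape time 2
(row=3, col=1): c = -0.7500 + -1.4000i → escape time 2
(row=3, col=2): c = -0.5000 + -1.4000i → escape time 2
(row=3, col=3): c = -0.2500 + -1.4000i → escape time 2
(row=3, col=4): c = 0.0000 + -1.4000i → escape time 2

Answer: 55555
34555
33454
22222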